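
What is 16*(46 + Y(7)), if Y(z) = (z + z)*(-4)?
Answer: -160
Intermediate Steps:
Y(z) = -8*z (Y(z) = (2*z)*(-4) = -8*z)
16*(46 + Y(7)) = 16*(46 - 8*7) = 16*(46 - 56) = 16*(-10) = -160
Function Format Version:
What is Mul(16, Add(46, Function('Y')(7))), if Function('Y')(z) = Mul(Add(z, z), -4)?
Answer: -160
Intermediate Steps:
Function('Y')(z) = Mul(-8, z) (Function('Y')(z) = Mul(Mul(2, z), -4) = Mul(-8, z))
Mul(16, Add(46, Function('Y')(7))) = Mul(16, Add(46, Mul(-8, 7))) = Mul(16, Add(46, -56)) = Mul(16, -10) = -160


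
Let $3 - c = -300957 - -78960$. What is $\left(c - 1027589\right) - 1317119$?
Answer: $-2122708$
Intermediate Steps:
$c = 222000$ ($c = 3 - \left(-300957 - -78960\right) = 3 - \left(-300957 + 78960\right) = 3 - -221997 = 3 + 221997 = 222000$)
$\left(c - 1027589\right) - 1317119 = \left(222000 - 1027589\right) - 1317119 = -805589 - 1317119 = -2122708$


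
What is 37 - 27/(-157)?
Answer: 5836/157 ≈ 37.172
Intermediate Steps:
37 - 27/(-157) = 37 - 27*(-1/157) = 37 + 27/157 = 5836/157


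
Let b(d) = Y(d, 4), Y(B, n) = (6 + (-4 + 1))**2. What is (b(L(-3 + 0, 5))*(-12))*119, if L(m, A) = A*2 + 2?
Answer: -12852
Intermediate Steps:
L(m, A) = 2 + 2*A (L(m, A) = 2*A + 2 = 2 + 2*A)
Y(B, n) = 9 (Y(B, n) = (6 - 3)**2 = 3**2 = 9)
b(d) = 9
(b(L(-3 + 0, 5))*(-12))*119 = (9*(-12))*119 = -108*119 = -12852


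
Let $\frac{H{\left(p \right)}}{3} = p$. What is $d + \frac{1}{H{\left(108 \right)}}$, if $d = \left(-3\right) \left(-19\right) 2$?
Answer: $\frac{36937}{324} \approx 114.0$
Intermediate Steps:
$d = 114$ ($d = 57 \cdot 2 = 114$)
$H{\left(p \right)} = 3 p$
$d + \frac{1}{H{\left(108 \right)}} = 114 + \frac{1}{3 \cdot 108} = 114 + \frac{1}{324} = \frac{36937}{324}$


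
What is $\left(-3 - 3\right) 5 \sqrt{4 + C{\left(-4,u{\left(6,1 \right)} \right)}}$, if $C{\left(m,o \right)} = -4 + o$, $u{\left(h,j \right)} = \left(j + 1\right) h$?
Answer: $- 60 \sqrt{3} \approx -103.92$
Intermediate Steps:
$u{\left(h,j \right)} = h \left(1 + j\right)$ ($u{\left(h,j \right)} = \left(1 + j\right) h = h \left(1 + j\right)$)
$\left(-3 - 3\right) 5 \sqrt{4 + C{\left(-4,u{\left(6,1 \right)} \right)}} = \left(-3 - 3\right) 5 \sqrt{4 - \left(4 - 6 \left(1 + 1\right)\right)} = \left(-3 - 3\right) 5 \sqrt{4 + \left(-4 + 6 \cdot 2\right)} = \left(-6\right) 5 \sqrt{4 + \left(-4 + 12\right)} = - 30 \sqrt{4 + 8} = - 30 \sqrt{12} = - 30 \cdot 2 \sqrt{3} = - 60 \sqrt{3}$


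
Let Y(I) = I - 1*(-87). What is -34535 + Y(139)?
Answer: -34309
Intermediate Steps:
Y(I) = 87 + I (Y(I) = I + 87 = 87 + I)
-34535 + Y(139) = -34535 + (87 + 139) = -34535 + 226 = -34309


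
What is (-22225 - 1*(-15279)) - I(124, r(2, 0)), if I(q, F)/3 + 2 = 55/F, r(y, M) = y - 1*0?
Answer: -14045/2 ≈ -7022.5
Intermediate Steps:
r(y, M) = y (r(y, M) = y + 0 = y)
I(q, F) = -6 + 165/F (I(q, F) = -6 + 3*(55/F) = -6 + 165/F)
(-22225 - 1*(-15279)) - I(124, r(2, 0)) = (-22225 - 1*(-15279)) - (-6 + 165/2) = (-22225 + 15279) - (-6 + 165*(½)) = -6946 - (-6 + 165/2) = -6946 - 1*153/2 = -6946 - 153/2 = -14045/2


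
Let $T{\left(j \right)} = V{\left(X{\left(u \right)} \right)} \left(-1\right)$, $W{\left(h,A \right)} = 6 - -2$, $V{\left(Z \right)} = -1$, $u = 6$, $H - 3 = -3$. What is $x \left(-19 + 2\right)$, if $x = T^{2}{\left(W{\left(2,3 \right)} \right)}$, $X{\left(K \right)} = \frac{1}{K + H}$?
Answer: $-17$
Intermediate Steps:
$H = 0$ ($H = 3 - 3 = 0$)
$X{\left(K \right)} = \frac{1}{K}$ ($X{\left(K \right)} = \frac{1}{K + 0} = \frac{1}{K}$)
$W{\left(h,A \right)} = 8$ ($W{\left(h,A \right)} = 6 + 2 = 8$)
$T{\left(j \right)} = 1$ ($T{\left(j \right)} = \left(-1\right) \left(-1\right) = 1$)
$x = 1$ ($x = 1^{2} = 1$)
$x \left(-19 + 2\right) = 1 \left(-19 + 2\right) = 1 \left(-17\right) = -17$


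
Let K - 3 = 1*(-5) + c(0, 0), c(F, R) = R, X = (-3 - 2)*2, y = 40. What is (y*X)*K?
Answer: 800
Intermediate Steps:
X = -10 (X = -5*2 = -10)
K = -2 (K = 3 + (1*(-5) + 0) = 3 + (-5 + 0) = 3 - 5 = -2)
(y*X)*K = (40*(-10))*(-2) = -400*(-2) = 800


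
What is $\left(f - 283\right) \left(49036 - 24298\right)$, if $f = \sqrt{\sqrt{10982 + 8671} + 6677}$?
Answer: $-7000854 + 24738 \sqrt{6677 + \sqrt{19653}} \approx -4.9583 \cdot 10^{6}$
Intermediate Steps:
$f = \sqrt{6677 + \sqrt{19653}}$ ($f = \sqrt{\sqrt{19653} + 6677} = \sqrt{6677 + \sqrt{19653}} \approx 82.566$)
$\left(f - 283\right) \left(49036 - 24298\right) = \left(\sqrt{6677 + \sqrt{19653}} - 283\right) \left(49036 - 24298\right) = \left(-283 + \sqrt{6677 + \sqrt{19653}}\right) 24738 = -7000854 + 24738 \sqrt{6677 + \sqrt{19653}}$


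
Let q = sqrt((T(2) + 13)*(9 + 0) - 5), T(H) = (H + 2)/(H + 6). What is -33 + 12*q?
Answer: -33 + 6*sqrt(466) ≈ 96.522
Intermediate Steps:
T(H) = (2 + H)/(6 + H)
q = sqrt(466)/2 (q = sqrt(((2 + 2)/(6 + 2) + 13)*(9 + 0) - 5) = sqrt((4/8 + 13)*9 - 5) = sqrt(((1/8)*4 + 13)*9 - 5) = sqrt((1/2 + 13)*9 - 5) = sqrt((27/2)*9 - 5) = sqrt(243/2 - 5) = sqrt(233/2) = sqrt(466)/2 ≈ 10.794)
-33 + 12*q = -33 + 12*(sqrt(466)/2) = -33 + 6*sqrt(466)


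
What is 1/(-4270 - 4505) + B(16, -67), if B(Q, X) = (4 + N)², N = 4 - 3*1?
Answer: 219374/8775 ≈ 25.000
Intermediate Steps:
N = 1 (N = 4 - 3 = 1)
B(Q, X) = 25 (B(Q, X) = (4 + 1)² = 5² = 25)
1/(-4270 - 4505) + B(16, -67) = 1/(-4270 - 4505) + 25 = 1/(-8775) + 25 = -1/8775 + 25 = 219374/8775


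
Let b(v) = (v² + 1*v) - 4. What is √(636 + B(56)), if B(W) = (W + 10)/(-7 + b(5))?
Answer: 45*√114/19 ≈ 25.288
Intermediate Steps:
b(v) = -4 + v + v² (b(v) = (v² + v) - 4 = (v + v²) - 4 = -4 + v + v²)
B(W) = 10/19 + W/19 (B(W) = (W + 10)/(-7 + (-4 + 5 + 5²)) = (10 + W)/(-7 + (-4 + 5 + 25)) = (10 + W)/(-7 + 26) = (10 + W)/19 = (10 + W)*(1/19) = 10/19 + W/19)
√(636 + B(56)) = √(636 + (10/19 + (1/19)*56)) = √(636 + (10/19 + 56/19)) = √(636 + 66/19) = √(12150/19) = 45*√114/19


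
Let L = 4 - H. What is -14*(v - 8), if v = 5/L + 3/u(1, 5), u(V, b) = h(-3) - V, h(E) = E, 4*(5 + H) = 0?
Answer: 2065/18 ≈ 114.72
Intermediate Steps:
H = -5 (H = -5 + (¼)*0 = -5 + 0 = -5)
u(V, b) = -3 - V
L = 9 (L = 4 - 1*(-5) = 4 + 5 = 9)
v = -7/36 (v = 5/9 + 3/(-3 - 1*1) = 5*(⅑) + 3/(-3 - 1) = 5/9 + 3/(-4) = 5/9 + 3*(-¼) = 5/9 - ¾ = -7/36 ≈ -0.19444)
-14*(v - 8) = -14*(-7/36 - 8) = -14*(-295/36) = 2065/18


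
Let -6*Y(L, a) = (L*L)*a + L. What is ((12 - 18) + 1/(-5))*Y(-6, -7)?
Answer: -1333/5 ≈ -266.60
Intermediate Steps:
Y(L, a) = -L/6 - a*L**2/6 (Y(L, a) = -((L*L)*a + L)/6 = -(L**2*a + L)/6 = -(a*L**2 + L)/6 = -(L + a*L**2)/6 = -L/6 - a*L**2/6)
((12 - 18) + 1/(-5))*Y(-6, -7) = ((12 - 18) + 1/(-5))*(-1/6*(-6)*(1 - 6*(-7))) = (-6 - 1/5)*(-1/6*(-6)*(1 + 42)) = -(-31)*(-6)*43/30 = -31/5*43 = -1333/5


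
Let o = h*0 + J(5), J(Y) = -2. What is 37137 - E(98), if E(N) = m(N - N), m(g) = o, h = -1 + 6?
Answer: 37139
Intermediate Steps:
h = 5
o = -2 (o = 5*0 - 2 = 0 - 2 = -2)
m(g) = -2
E(N) = -2
37137 - E(98) = 37137 - 1*(-2) = 37137 + 2 = 37139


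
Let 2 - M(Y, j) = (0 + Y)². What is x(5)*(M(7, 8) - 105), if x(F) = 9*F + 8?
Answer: -8056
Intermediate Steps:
M(Y, j) = 2 - Y² (M(Y, j) = 2 - (0 + Y)² = 2 - Y²)
x(F) = 8 + 9*F
x(5)*(M(7, 8) - 105) = (8 + 9*5)*((2 - 1*7²) - 105) = (8 + 45)*((2 - 1*49) - 105) = 53*((2 - 49) - 105) = 53*(-47 - 105) = 53*(-152) = -8056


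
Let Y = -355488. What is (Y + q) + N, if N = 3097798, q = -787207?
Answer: 1955103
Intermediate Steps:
(Y + q) + N = (-355488 - 787207) + 3097798 = -1142695 + 3097798 = 1955103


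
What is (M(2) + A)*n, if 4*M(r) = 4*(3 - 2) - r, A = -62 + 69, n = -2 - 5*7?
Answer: -555/2 ≈ -277.50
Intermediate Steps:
n = -37 (n = -2 - 35 = -37)
A = 7
M(r) = 1 - r/4 (M(r) = (4*(3 - 2) - r)/4 = (4*1 - r)/4 = (4 - r)/4 = 1 - r/4)
(M(2) + A)*n = ((1 - ¼*2) + 7)*(-37) = ((1 - ½) + 7)*(-37) = (½ + 7)*(-37) = (15/2)*(-37) = -555/2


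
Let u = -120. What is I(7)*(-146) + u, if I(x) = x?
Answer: -1142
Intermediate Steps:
I(7)*(-146) + u = 7*(-146) - 120 = -1022 - 120 = -1142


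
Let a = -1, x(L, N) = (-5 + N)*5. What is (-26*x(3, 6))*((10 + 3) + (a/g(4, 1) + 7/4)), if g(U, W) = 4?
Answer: -1885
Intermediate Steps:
x(L, N) = -25 + 5*N
(-26*x(3, 6))*((10 + 3) + (a/g(4, 1) + 7/4)) = (-26*(-25 + 5*6))*((10 + 3) + (-1/4 + 7/4)) = (-26*(-25 + 30))*(13 + (-1*¼ + 7*(¼))) = (-26*5)*(13 + (-¼ + 7/4)) = -130*(13 + 3/2) = -130*29/2 = -1885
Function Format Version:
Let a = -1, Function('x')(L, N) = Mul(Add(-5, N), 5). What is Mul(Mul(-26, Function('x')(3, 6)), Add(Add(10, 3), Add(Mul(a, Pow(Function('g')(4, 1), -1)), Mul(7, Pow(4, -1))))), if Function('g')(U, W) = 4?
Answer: -1885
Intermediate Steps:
Function('x')(L, N) = Add(-25, Mul(5, N))
Mul(Mul(-26, Function('x')(3, 6)), Add(Add(10, 3), Add(Mul(a, Pow(Function('g')(4, 1), -1)), Mul(7, Pow(4, -1))))) = Mul(Mul(-26, Add(-25, Mul(5, 6))), Add(Add(10, 3), Add(Mul(-1, Pow(4, -1)), Mul(7, Pow(4, -1))))) = Mul(Mul(-26, Add(-25, 30)), Add(13, Add(Mul(-1, Rational(1, 4)), Mul(7, Rational(1, 4))))) = Mul(Mul(-26, 5), Add(13, Add(Rational(-1, 4), Rational(7, 4)))) = Mul(-130, Add(13, Rational(3, 2))) = Mul(-130, Rational(29, 2)) = -1885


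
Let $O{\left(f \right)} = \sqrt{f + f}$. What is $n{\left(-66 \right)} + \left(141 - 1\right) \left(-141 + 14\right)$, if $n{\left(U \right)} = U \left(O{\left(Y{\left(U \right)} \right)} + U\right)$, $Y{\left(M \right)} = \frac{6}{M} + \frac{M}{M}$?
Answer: $-13424 - 12 \sqrt{55} \approx -13513.0$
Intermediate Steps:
$Y{\left(M \right)} = 1 + \frac{6}{M}$ ($Y{\left(M \right)} = \frac{6}{M} + 1 = 1 + \frac{6}{M}$)
$O{\left(f \right)} = \sqrt{2} \sqrt{f}$ ($O{\left(f \right)} = \sqrt{2 f} = \sqrt{2} \sqrt{f}$)
$n{\left(U \right)} = U \left(U + \sqrt{2} \sqrt{\frac{6 + U}{U}}\right)$ ($n{\left(U \right)} = U \left(\sqrt{2} \sqrt{\frac{6 + U}{U}} + U\right) = U \left(U + \sqrt{2} \sqrt{\frac{6 + U}{U}}\right)$)
$n{\left(-66 \right)} + \left(141 - 1\right) \left(-141 + 14\right) = - 66 \left(-66 + \sqrt{2} \sqrt{\frac{6 - 66}{-66}}\right) + \left(141 - 1\right) \left(-141 + 14\right) = - 66 \left(-66 + \sqrt{2} \sqrt{\left(- \frac{1}{66}\right) \left(-60\right)}\right) + 140 \left(-127\right) = - 66 \left(-66 + \sqrt{2} \sqrt{\frac{10}{11}}\right) - 17780 = - 66 \left(-66 + \sqrt{2} \frac{\sqrt{110}}{11}\right) - 17780 = - 66 \left(-66 + \frac{2 \sqrt{55}}{11}\right) - 17780 = \left(4356 - 12 \sqrt{55}\right) - 17780 = -13424 - 12 \sqrt{55}$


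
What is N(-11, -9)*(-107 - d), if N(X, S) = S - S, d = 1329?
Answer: 0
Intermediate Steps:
N(X, S) = 0
N(-11, -9)*(-107 - d) = 0*(-107 - 1*1329) = 0*(-107 - 1329) = 0*(-1436) = 0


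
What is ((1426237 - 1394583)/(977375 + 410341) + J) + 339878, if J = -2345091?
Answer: -1391333065927/693858 ≈ -2.0052e+6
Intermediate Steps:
((1426237 - 1394583)/(977375 + 410341) + J) + 339878 = ((1426237 - 1394583)/(977375 + 410341) - 2345091) + 339878 = (31654/1387716 - 2345091) + 339878 = (31654*(1/1387716) - 2345091) + 339878 = (15827/693858 - 2345091) + 339878 = -1627160135251/693858 + 339878 = -1391333065927/693858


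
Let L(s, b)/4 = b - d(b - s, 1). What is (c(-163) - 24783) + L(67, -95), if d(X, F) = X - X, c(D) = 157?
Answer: -25006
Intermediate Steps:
d(X, F) = 0
L(s, b) = 4*b (L(s, b) = 4*(b - 1*0) = 4*(b + 0) = 4*b)
(c(-163) - 24783) + L(67, -95) = (157 - 24783) + 4*(-95) = -24626 - 380 = -25006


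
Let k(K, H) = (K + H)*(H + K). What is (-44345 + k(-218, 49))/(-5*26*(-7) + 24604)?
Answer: -7892/12757 ≈ -0.61864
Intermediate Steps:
k(K, H) = (H + K)² (k(K, H) = (H + K)*(H + K) = (H + K)²)
(-44345 + k(-218, 49))/(-5*26*(-7) + 24604) = (-44345 + (49 - 218)²)/(-5*26*(-7) + 24604) = (-44345 + (-169)²)/(-130*(-7) + 24604) = (-44345 + 28561)/(910 + 24604) = -15784/25514 = -15784*1/25514 = -7892/12757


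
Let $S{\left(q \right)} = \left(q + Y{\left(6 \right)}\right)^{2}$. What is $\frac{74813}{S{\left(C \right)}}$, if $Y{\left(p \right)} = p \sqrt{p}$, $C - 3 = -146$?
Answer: $\frac{74813}{\left(143 - 6 \sqrt{6}\right)^{2}} \approx 4.5447$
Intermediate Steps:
$C = -143$ ($C = 3 - 146 = -143$)
$Y{\left(p \right)} = p^{\frac{3}{2}}$
$S{\left(q \right)} = \left(q + 6 \sqrt{6}\right)^{2}$ ($S{\left(q \right)} = \left(q + 6^{\frac{3}{2}}\right)^{2} = \left(q + 6 \sqrt{6}\right)^{2}$)
$\frac{74813}{S{\left(C \right)}} = \frac{74813}{\left(-143 + 6 \sqrt{6}\right)^{2}}$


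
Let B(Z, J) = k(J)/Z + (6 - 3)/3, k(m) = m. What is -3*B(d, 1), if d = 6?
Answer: -7/2 ≈ -3.5000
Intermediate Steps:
B(Z, J) = 1 + J/Z (B(Z, J) = J/Z + (6 - 3)/3 = J/Z + 3*(⅓) = J/Z + 1 = 1 + J/Z)
-3*B(d, 1) = -3*(1 + 6)/6 = -7/2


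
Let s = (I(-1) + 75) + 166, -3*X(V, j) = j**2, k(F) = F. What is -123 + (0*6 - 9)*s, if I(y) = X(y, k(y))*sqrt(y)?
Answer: -2292 + 3*I ≈ -2292.0 + 3.0*I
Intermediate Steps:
X(V, j) = -j**2/3
I(y) = -y**(5/2)/3 (I(y) = (-y**2/3)*sqrt(y) = -y**(5/2)/3)
s = 241 - I/3 (s = (-I/3 + 75) + 166 = (75 - I/3) + 166 = 241 - I/3 ≈ 241.0 - 0.33333*I)
-123 + (0*6 - 9)*s = -123 + (0*6 - 9)*(241 - I/3) = -123 + (0 - 9)*(241 - I/3) = -123 - 9*(241 - I/3) = -123 + (-2169 + 3*I) = -2292 + 3*I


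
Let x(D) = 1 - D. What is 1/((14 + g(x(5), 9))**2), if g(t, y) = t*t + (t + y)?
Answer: 1/1225 ≈ 0.00081633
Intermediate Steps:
g(t, y) = t + y + t**2 (g(t, y) = t**2 + (t + y) = t + y + t**2)
1/((14 + g(x(5), 9))**2) = 1/((14 + ((1 - 1*5) + 9 + (1 - 1*5)**2))**2) = 1/((14 + ((1 - 5) + 9 + (1 - 5)**2))**2) = 1/((14 + (-4 + 9 + (-4)**2))**2) = 1/((14 + (-4 + 9 + 16))**2) = 1/((14 + 21)**2) = 1/(35**2) = 1/1225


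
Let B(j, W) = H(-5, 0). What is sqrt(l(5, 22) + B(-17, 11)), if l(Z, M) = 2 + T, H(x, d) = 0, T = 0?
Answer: sqrt(2) ≈ 1.4142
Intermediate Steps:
B(j, W) = 0
l(Z, M) = 2 (l(Z, M) = 2 + 0 = 2)
sqrt(l(5, 22) + B(-17, 11)) = sqrt(2 + 0) = sqrt(2)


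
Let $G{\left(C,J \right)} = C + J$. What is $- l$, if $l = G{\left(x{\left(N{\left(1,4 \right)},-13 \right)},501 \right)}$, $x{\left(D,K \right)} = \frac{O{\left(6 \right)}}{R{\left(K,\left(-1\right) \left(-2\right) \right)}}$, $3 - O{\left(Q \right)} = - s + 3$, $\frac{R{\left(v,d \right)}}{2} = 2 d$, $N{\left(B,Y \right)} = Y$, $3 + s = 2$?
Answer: $- \frac{4007}{8} \approx -500.88$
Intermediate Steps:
$s = -1$ ($s = -3 + 2 = -1$)
$R{\left(v,d \right)} = 4 d$ ($R{\left(v,d \right)} = 2 \cdot 2 d = 4 d$)
$O{\left(Q \right)} = -1$ ($O{\left(Q \right)} = 3 - \left(\left(-1\right) \left(-1\right) + 3\right) = 3 - \left(1 + 3\right) = 3 - 4 = -1$)
$x{\left(D,K \right)} = - \frac{1}{8}$ ($x{\left(D,K \right)} = - \frac{1}{4 \left(\left(-1\right) \left(-2\right)\right)} = - \frac{1}{4 \cdot 2} = - \frac{1}{8}$)
$l = \frac{4007}{8}$ ($l = - \frac{1}{8} + 501 = \frac{4007}{8} \approx 500.88$)
$- l = \left(-1\right) \frac{4007}{8} = - \frac{4007}{8}$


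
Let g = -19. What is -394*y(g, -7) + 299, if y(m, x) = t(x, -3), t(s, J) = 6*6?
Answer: -13885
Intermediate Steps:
t(s, J) = 36
y(m, x) = 36
-394*y(g, -7) + 299 = -394*36 + 299 = -14184 + 299 = -13885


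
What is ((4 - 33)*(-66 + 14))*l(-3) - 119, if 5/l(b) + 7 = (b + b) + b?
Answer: -2361/4 ≈ -590.25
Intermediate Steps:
l(b) = 5/(-7 + 3*b) (l(b) = 5/(-7 + ((b + b) + b)) = 5/(-7 + (2*b + b)) = 5/(-7 + 3*b))
((4 - 33)*(-66 + 14))*l(-3) - 119 = ((4 - 33)*(-66 + 14))*(5/(-7 + 3*(-3))) - 119 = (-29*(-52))*(5/(-7 - 9)) - 119 = 1508*(5/(-16)) - 119 = 1508*(5*(-1/16)) - 119 = 1508*(-5/16) - 119 = -1885/4 - 119 = -2361/4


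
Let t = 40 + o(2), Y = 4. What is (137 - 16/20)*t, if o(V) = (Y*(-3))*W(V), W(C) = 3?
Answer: 2724/5 ≈ 544.80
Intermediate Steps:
o(V) = -36 (o(V) = (4*(-3))*3 = -12*3 = -36)
t = 4 (t = 40 - 36 = 4)
(137 - 16/20)*t = (137 - 16/20)*4 = (137 - 16*1/20)*4 = (137 - ⅘)*4 = (681/5)*4 = 2724/5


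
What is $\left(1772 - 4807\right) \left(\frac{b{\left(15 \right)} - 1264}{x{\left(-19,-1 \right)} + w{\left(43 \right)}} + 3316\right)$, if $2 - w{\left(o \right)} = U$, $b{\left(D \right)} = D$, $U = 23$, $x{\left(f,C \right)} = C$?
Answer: $- \frac{225200035}{22} \approx -1.0236 \cdot 10^{7}$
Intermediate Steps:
$w{\left(o \right)} = -21$ ($w{\left(o \right)} = 2 - 23 = -21$)
$\left(1772 - 4807\right) \left(\frac{b{\left(15 \right)} - 1264}{x{\left(-19,-1 \right)} + w{\left(43 \right)}} + 3316\right) = \left(1772 - 4807\right) \left(\frac{15 - 1264}{-1 - 21} + 3316\right) = - 3035 \left(- \frac{1249}{-22} + 3316\right) = - 3035 \left(\left(-1249\right) \left(- \frac{1}{22}\right) + 3316\right) = - 3035 \left(\frac{1249}{22} + 3316\right) = \left(-3035\right) \frac{74201}{22} = - \frac{225200035}{22}$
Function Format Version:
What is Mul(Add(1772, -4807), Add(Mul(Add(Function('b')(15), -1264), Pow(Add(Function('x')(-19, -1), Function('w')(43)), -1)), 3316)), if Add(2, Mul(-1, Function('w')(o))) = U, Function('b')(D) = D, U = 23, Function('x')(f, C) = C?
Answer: Rational(-225200035, 22) ≈ -1.0236e+7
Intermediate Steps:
Function('w')(o) = -21 (Function('w')(o) = Add(2, Mul(-1, 23)) = Add(2, -23) = -21)
Mul(Add(1772, -4807), Add(Mul(Add(Function('b')(15), -1264), Pow(Add(Function('x')(-19, -1), Function('w')(43)), -1)), 3316)) = Mul(Add(1772, -4807), Add(Mul(Add(15, -1264), Pow(Add(-1, -21), -1)), 3316)) = Mul(-3035, Add(Mul(-1249, Pow(-22, -1)), 3316)) = Mul(-3035, Add(Mul(-1249, Rational(-1, 22)), 3316)) = Mul(-3035, Add(Rational(1249, 22), 3316)) = Mul(-3035, Rational(74201, 22)) = Rational(-225200035, 22)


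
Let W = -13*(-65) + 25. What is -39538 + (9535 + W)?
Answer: -29133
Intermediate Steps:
W = 870 (W = 845 + 25 = 870)
-39538 + (9535 + W) = -39538 + (9535 + 870) = -39538 + 10405 = -29133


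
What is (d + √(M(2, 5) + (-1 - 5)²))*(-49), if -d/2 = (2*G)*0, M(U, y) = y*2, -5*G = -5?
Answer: -49*√46 ≈ -332.33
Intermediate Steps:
G = 1 (G = -⅕*(-5) = 1)
M(U, y) = 2*y
d = 0 (d = -2*2*1*0 = -4*0 = -2*0 = 0)
(d + √(M(2, 5) + (-1 - 5)²))*(-49) = (0 + √(2*5 + (-1 - 5)²))*(-49) = (0 + √(10 + (-6)²))*(-49) = (0 + √(10 + 36))*(-49) = (0 + √46)*(-49) = √46*(-49) = -49*√46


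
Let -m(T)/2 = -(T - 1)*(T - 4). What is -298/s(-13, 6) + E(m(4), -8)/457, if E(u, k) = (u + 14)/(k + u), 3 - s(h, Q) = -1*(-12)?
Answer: 544681/16452 ≈ 33.107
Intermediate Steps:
s(h, Q) = -9 (s(h, Q) = 3 - (-1)*(-12) = 3 - 1*12 = 3 - 12 = -9)
m(T) = 2*(-1 + T)*(-4 + T) (m(T) = -(-2)*(T - 1)*(T - 4) = -(-2)*(-1 + T)*(-4 + T) = 2*(-1 + T)*(-4 + T))
E(u, k) = (14 + u)/(k + u)
-298/s(-13, 6) + E(m(4), -8)/457 = -298/(-9) + ((14 + (8 - 10*4 + 2*4**2))/(-8 + (8 - 10*4 + 2*4**2)))/457 = -298*(-1/9) + ((14 + (8 - 40 + 2*16))/(-8 + (8 - 40 + 2*16)))*(1/457) = 298/9 + ((14 + (8 - 40 + 32))/(-8 + (8 - 40 + 32)))*(1/457) = 298/9 + ((14 + 0)/(-8 + 0))*(1/457) = 298/9 + (14/(-8))*(1/457) = 298/9 - 1/8*14*(1/457) = 298/9 - 7/4*1/457 = 298/9 - 7/1828 = 544681/16452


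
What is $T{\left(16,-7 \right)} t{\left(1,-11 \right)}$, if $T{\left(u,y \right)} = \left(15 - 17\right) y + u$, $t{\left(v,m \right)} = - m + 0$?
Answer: $330$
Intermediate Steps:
$t{\left(v,m \right)} = - m$
$T{\left(u,y \right)} = u - 2 y$ ($T{\left(u,y \right)} = - 2 y + u = u - 2 y$)
$T{\left(16,-7 \right)} t{\left(1,-11 \right)} = \left(16 - -14\right) \left(\left(-1\right) \left(-11\right)\right) = \left(16 + 14\right) 11 = 30 \cdot 11 = 330$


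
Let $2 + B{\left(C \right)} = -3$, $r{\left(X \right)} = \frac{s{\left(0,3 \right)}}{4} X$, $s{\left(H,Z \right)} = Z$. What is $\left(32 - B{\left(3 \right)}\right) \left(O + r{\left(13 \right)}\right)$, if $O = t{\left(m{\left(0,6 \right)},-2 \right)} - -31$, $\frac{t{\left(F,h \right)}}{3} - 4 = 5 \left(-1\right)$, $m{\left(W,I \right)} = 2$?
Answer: $\frac{5587}{4} \approx 1396.8$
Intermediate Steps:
$t{\left(F,h \right)} = -3$ ($t{\left(F,h \right)} = 12 + 3 \cdot 5 \left(-1\right) = 12 + 3 \left(-5\right) = 12 - 15 = -3$)
$r{\left(X \right)} = \frac{3 X}{4}$ ($r{\left(X \right)} = \frac{3}{4} X = 3 \cdot \frac{1}{4} X = \frac{3 X}{4}$)
$O = 28$ ($O = -3 - -31 = -3 + 31 = 28$)
$B{\left(C \right)} = -5$ ($B{\left(C \right)} = -2 - 3 = -5$)
$\left(32 - B{\left(3 \right)}\right) \left(O + r{\left(13 \right)}\right) = \left(32 - -5\right) \left(28 + \frac{3}{4} \cdot 13\right) = \left(32 + 5\right) \left(28 + \frac{39}{4}\right) = 37 \cdot \frac{151}{4} = \frac{5587}{4}$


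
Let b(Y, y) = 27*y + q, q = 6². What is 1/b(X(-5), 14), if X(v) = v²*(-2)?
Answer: 1/414 ≈ 0.0024155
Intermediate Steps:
q = 36
X(v) = -2*v²
b(Y, y) = 36 + 27*y (b(Y, y) = 27*y + 36 = 36 + 27*y)
1/b(X(-5), 14) = 1/(36 + 27*14) = 1/(36 + 378) = 1/414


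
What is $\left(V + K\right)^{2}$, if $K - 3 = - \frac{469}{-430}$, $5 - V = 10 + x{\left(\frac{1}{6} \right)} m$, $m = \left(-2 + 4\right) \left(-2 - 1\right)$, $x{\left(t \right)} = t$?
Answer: $\frac{1521}{184900} \approx 0.0082261$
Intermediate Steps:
$m = -6$ ($m = 2 \left(-3\right) = -6$)
$V = -4$ ($V = 5 - \left(10 + \frac{1}{6} \left(-6\right)\right) = 5 - \left(10 - 1\right) = 5 - 9 = -4$)
$K = \frac{1759}{430}$ ($K = 3 - \frac{469}{-430} = 3 - - \frac{469}{430} = 3 + \frac{469}{430} = \frac{1759}{430} \approx 4.0907$)
$\left(V + K\right)^{2} = \left(-4 + \frac{1759}{430}\right)^{2} = \left(\frac{39}{430}\right)^{2} = \frac{1521}{184900}$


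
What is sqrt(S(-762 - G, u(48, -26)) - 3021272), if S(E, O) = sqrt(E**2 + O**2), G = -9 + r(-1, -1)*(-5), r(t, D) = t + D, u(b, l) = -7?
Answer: sqrt(-3021272 + 7*sqrt(11882)) ≈ 1738.0*I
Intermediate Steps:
r(t, D) = D + t
G = 1 (G = -9 + (-1 - 1)*(-5) = -9 - 2*(-5) = -9 + 10 = 1)
sqrt(S(-762 - G, u(48, -26)) - 3021272) = sqrt(sqrt((-762 - 1*1)**2 + (-7)**2) - 3021272) = sqrt(sqrt((-762 - 1)**2 + 49) - 3021272) = sqrt(sqrt((-763)**2 + 49) - 3021272) = sqrt(sqrt(582169 + 49) - 3021272) = sqrt(sqrt(582218) - 3021272) = sqrt(7*sqrt(11882) - 3021272) = sqrt(-3021272 + 7*sqrt(11882))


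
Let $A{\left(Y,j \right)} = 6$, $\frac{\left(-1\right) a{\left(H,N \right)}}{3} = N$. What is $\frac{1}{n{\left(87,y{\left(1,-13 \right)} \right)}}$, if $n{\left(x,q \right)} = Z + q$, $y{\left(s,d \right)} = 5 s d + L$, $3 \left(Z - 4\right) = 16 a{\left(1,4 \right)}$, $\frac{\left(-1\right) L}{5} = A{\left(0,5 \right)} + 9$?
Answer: $- \frac{1}{200} \approx -0.005$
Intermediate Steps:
$a{\left(H,N \right)} = - 3 N$
$L = -75$ ($L = - 5 \left(6 + 9\right) = \left(-5\right) 15 = -75$)
$Z = -60$ ($Z = 4 + \frac{16 \left(\left(-3\right) 4\right)}{3} = 4 + \frac{16 \left(-12\right)}{3} = 4 + \frac{1}{3} \left(-192\right) = 4 - 64 = -60$)
$y{\left(s,d \right)} = -75 + 5 d s$ ($y{\left(s,d \right)} = 5 s d - 75 = 5 d s - 75 = -75 + 5 d s$)
$n{\left(x,q \right)} = -60 + q$
$\frac{1}{n{\left(87,y{\left(1,-13 \right)} \right)}} = \frac{1}{-60 - \left(75 + 65 \cdot 1\right)} = \frac{1}{-60 - 140} = \frac{1}{-200} = - \frac{1}{200}$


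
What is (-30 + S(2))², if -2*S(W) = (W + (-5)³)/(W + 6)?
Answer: 127449/256 ≈ 497.85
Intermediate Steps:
S(W) = -(-125 + W)/(2*(6 + W)) (S(W) = -(W + (-5)³)/(2*(W + 6)) = -(W - 125)/(2*(6 + W)) = -(-125 + W)/(2*(6 + W)))
(-30 + S(2))² = (-30 + (125 - 1*2)/(2*(6 + 2)))² = (-30 + (½)*(125 - 2)/8)² = (-30 + (½)*(⅛)*123)² = (-30 + 123/16)² = (-357/16)² = 127449/256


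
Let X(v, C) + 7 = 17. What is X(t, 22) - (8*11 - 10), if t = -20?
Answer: -68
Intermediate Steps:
X(v, C) = 10 (X(v, C) = -7 + 17 = 10)
X(t, 22) - (8*11 - 10) = 10 - (8*11 - 10) = 10 - (88 - 10) = 10 - 1*78 = 10 - 78 = -68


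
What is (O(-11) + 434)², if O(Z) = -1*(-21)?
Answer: 207025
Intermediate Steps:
O(Z) = 21
(O(-11) + 434)² = (21 + 434)² = 455² = 207025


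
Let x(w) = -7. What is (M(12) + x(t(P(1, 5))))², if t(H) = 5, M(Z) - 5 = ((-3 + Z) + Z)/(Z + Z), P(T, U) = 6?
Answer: 81/64 ≈ 1.2656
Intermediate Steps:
M(Z) = 5 + (-3 + 2*Z)/(2*Z) (M(Z) = 5 + ((-3 + Z) + Z)/(Z + Z) = 5 + (-3 + 2*Z)/((2*Z)) = 5 + (-3 + 2*Z)*(1/(2*Z)) = 5 + (-3 + 2*Z)/(2*Z))
(M(12) + x(t(P(1, 5))))² = ((6 - 3/2/12) - 7)² = ((6 - 3/2*1/12) - 7)² = ((6 - ⅛) - 7)² = (47/8 - 7)² = (-9/8)² = 81/64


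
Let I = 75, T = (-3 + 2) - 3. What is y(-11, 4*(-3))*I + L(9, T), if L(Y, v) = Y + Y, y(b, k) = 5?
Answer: 393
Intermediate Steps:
T = -4 (T = -1 - 3 = -4)
L(Y, v) = 2*Y
y(-11, 4*(-3))*I + L(9, T) = 5*75 + 2*9 = 375 + 18 = 393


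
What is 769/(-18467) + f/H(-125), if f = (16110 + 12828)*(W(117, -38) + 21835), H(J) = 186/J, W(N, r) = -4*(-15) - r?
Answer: -244186507167964/572477 ≈ -4.2654e+8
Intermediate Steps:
W(N, r) = 60 - r
f = 634697154 (f = (16110 + 12828)*((60 - 1*(-38)) + 21835) = 28938*((60 + 38) + 21835) = 28938*(98 + 21835) = 28938*21933 = 634697154)
769/(-18467) + f/H(-125) = 769/(-18467) + 634697154/((186/(-125))) = 769*(-1/18467) + 634697154/((186*(-1/125))) = -769/18467 + 634697154/(-186/125) = -769/18467 + 634697154*(-125/186) = -769/18467 - 13222857375/31 = -244186507167964/572477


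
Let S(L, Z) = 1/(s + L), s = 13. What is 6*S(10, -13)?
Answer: 6/23 ≈ 0.26087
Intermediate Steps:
S(L, Z) = 1/(13 + L)
6*S(10, -13) = 6/(13 + 10) = 6/23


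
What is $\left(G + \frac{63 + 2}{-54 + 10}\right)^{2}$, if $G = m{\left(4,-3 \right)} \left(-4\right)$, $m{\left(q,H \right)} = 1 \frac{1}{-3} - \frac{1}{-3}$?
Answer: $\frac{4225}{1936} \approx 2.1823$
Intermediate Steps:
$m{\left(q,H \right)} = 0$ ($m{\left(q,H \right)} = 1 \left(- \frac{1}{3}\right) - - \frac{1}{3} = - \frac{1}{3} + \frac{1}{3} = 0$)
$G = 0$ ($G = 0 \left(-4\right) = 0$)
$\left(G + \frac{63 + 2}{-54 + 10}\right)^{2} = \left(0 + \frac{63 + 2}{-54 + 10}\right)^{2} = \left(0 + \frac{65}{-44}\right)^{2} = \left(0 + 65 \left(- \frac{1}{44}\right)\right)^{2} = \left(0 - \frac{65}{44}\right)^{2} = \left(- \frac{65}{44}\right)^{2} = \frac{4225}{1936}$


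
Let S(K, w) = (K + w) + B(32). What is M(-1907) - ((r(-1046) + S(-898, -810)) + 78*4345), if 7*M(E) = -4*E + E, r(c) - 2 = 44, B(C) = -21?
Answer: -2354868/7 ≈ -3.3641e+5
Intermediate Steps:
S(K, w) = -21 + K + w (S(K, w) = (K + w) - 21 = -21 + K + w)
r(c) = 46 (r(c) = 2 + 44 = 46)
M(E) = -3*E/7 (M(E) = (-4*E + E)/7 = (-3*E)/7 = -3*E/7)
M(-1907) - ((r(-1046) + S(-898, -810)) + 78*4345) = -3/7*(-1907) - ((46 + (-21 - 898 - 810)) + 78*4345) = 5721/7 - ((46 - 1729) + 338910) = 5721/7 - (-1683 + 338910) = 5721/7 - 1*337227 = 5721/7 - 337227 = -2354868/7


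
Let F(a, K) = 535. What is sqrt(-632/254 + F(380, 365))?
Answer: sqrt(8588883)/127 ≈ 23.076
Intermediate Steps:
sqrt(-632/254 + F(380, 365)) = sqrt(-632/254 + 535) = sqrt(-632*1/254 + 535) = sqrt(-316/127 + 535) = sqrt(67629/127) = sqrt(8588883)/127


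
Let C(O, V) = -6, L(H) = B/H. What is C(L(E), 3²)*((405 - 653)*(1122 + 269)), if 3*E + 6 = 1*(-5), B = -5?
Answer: 2069808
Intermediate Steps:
E = -11/3 (E = -2 + (1*(-5))/3 = -2 + (⅓)*(-5) = -2 - 5/3 = -11/3 ≈ -3.6667)
L(H) = -5/H
C(L(E), 3²)*((405 - 653)*(1122 + 269)) = -6*(405 - 653)*(1122 + 269) = -(-1488)*1391 = -6*(-344968) = 2069808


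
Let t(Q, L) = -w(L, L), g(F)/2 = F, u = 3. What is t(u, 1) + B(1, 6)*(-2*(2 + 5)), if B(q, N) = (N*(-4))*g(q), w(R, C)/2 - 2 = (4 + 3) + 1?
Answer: 652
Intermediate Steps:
g(F) = 2*F
w(R, C) = 20 (w(R, C) = 4 + 2*((4 + 3) + 1) = 4 + 2*(7 + 1) = 4 + 2*8 = 4 + 16 = 20)
t(Q, L) = -20 (t(Q, L) = -1*20 = -20)
B(q, N) = -8*N*q (B(q, N) = (N*(-4))*(2*q) = (-4*N)*(2*q) = -8*N*q)
t(u, 1) + B(1, 6)*(-2*(2 + 5)) = -20 + (-8*6*1)*(-2*(2 + 5)) = -20 - (-96)*7 = -20 - 48*(-14) = -20 + 672 = 652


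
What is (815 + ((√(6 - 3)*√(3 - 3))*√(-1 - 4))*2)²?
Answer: 664225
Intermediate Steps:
(815 + ((√(6 - 3)*√(3 - 3))*√(-1 - 4))*2)² = (815 + ((√3*√0)*√(-5))*2)² = (815 + ((√3*0)*(I*√5))*2)² = (815 + (0*(I*√5))*2)² = (815 + 0*2)² = (815 + 0)² = 815² = 664225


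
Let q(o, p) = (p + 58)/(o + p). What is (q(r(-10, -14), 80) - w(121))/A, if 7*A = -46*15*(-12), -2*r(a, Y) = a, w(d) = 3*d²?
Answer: -2903691/78200 ≈ -37.132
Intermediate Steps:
r(a, Y) = -a/2
q(o, p) = (58 + p)/(o + p)
A = 8280/7 (A = (-46*15*(-12))/7 = (-690*(-12))/7 = (⅐)*8280 = 8280/7 ≈ 1182.9)
(q(r(-10, -14), 80) - w(121))/A = ((58 + 80)/(-½*(-10) + 80) - 3*121²)/(8280/7) = (138/(5 + 80) - 3*14641)*(7/8280) = (138/85 - 1*43923)*(7/8280) = ((1/85)*138 - 43923)*(7/8280) = (138/85 - 43923)*(7/8280) = -3733317/85*7/8280 = -2903691/78200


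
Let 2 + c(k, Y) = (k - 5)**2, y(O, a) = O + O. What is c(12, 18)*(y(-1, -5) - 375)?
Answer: -17719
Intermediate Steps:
y(O, a) = 2*O
c(k, Y) = -2 + (-5 + k)**2 (c(k, Y) = -2 + (k - 5)**2 = -2 + (-5 + k)**2)
c(12, 18)*(y(-1, -5) - 375) = (-2 + (-5 + 12)**2)*(2*(-1) - 375) = (-2 + 7**2)*(-2 - 375) = (-2 + 49)*(-377) = 47*(-377) = -17719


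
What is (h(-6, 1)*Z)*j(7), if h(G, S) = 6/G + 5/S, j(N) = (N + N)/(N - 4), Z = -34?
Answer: -1904/3 ≈ -634.67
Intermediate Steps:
j(N) = 2*N/(-4 + N) (j(N) = (2*N)/(-4 + N) = 2*N/(-4 + N))
h(G, S) = 5/S + 6/G
(h(-6, 1)*Z)*j(7) = ((5/1 + 6/(-6))*(-34))*(2*7/(-4 + 7)) = ((5*1 + 6*(-⅙))*(-34))*(2*7/3) = ((5 - 1)*(-34))*(2*7*(⅓)) = (4*(-34))*(14/3) = -136*14/3 = -1904/3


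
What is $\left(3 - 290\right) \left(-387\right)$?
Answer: $111069$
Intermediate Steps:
$\left(3 - 290\right) \left(-387\right) = \left(-287\right) \left(-387\right) = 111069$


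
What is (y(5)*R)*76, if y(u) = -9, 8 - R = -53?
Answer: -41724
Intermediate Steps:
R = 61 (R = 8 - 1*(-53) = 8 + 53 = 61)
(y(5)*R)*76 = -9*61*76 = -549*76 = -41724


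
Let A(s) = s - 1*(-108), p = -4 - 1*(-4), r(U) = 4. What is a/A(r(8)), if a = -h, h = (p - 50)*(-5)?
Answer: -125/56 ≈ -2.2321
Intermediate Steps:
p = 0 (p = -4 + 4 = 0)
h = 250 (h = (0 - 50)*(-5) = -50*(-5) = 250)
A(s) = 108 + s (A(s) = s + 108 = 108 + s)
a = -250 (a = -1*250 = -250)
a/A(r(8)) = -250/(108 + 4) = -250/112 = -250*1/112 = -125/56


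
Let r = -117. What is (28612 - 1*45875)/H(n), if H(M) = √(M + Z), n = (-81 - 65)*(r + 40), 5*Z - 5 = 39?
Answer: -17263*√281270/56254 ≈ -162.75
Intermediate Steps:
Z = 44/5 (Z = 1 + (⅕)*39 = 1 + 39/5 = 44/5 ≈ 8.8000)
n = 11242 (n = (-81 - 65)*(-117 + 40) = -146*(-77) = 11242)
H(M) = √(44/5 + M) (H(M) = √(M + 44/5) = √(44/5 + M))
(28612 - 1*45875)/H(n) = (28612 - 1*45875)/((√(220 + 25*11242)/5)) = (28612 - 45875)/((√(220 + 281050)/5)) = -17263*√281270/56254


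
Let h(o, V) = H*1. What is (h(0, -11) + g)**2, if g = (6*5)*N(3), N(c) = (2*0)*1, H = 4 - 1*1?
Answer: 9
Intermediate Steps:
H = 3 (H = 4 - 1 = 3)
N(c) = 0 (N(c) = 0*1 = 0)
h(o, V) = 3 (h(o, V) = 3*1 = 3)
g = 0 (g = (6*5)*0 = 30*0 = 0)
(h(0, -11) + g)**2 = (3 + 0)**2 = 3**2 = 9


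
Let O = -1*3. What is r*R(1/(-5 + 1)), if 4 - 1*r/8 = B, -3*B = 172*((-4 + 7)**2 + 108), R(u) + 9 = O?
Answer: -644352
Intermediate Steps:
O = -3
R(u) = -12 (R(u) = -9 - 3 = -12)
B = -6708 (B = -172*((-4 + 7)**2 + 108)/3 = -172*(3**2 + 108)/3 = -172*(9 + 108)/3 = -172*117/3 = -1/3*20124 = -6708)
r = 53696 (r = 32 - 8*(-6708) = 32 + 53664 = 53696)
r*R(1/(-5 + 1)) = 53696*(-12) = -644352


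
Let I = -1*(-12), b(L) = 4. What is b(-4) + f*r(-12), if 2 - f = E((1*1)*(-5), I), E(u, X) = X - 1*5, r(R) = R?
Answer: 64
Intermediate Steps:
I = 12
E(u, X) = -5 + X (E(u, X) = X - 5 = -5 + X)
f = -5 (f = 2 - (-5 + 12) = 2 - 1*7 = 2 - 7 = -5)
b(-4) + f*r(-12) = 4 - 5*(-12) = 4 + 60 = 64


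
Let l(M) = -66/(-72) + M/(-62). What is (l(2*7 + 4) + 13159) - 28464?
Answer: -5693227/372 ≈ -15304.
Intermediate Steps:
l(M) = 11/12 - M/62 (l(M) = -66*(-1/72) + M*(-1/62) = 11/12 - M/62)
(l(2*7 + 4) + 13159) - 28464 = ((11/12 - (2*7 + 4)/62) + 13159) - 28464 = ((11/12 - (14 + 4)/62) + 13159) - 28464 = ((11/12 - 1/62*18) + 13159) - 28464 = ((11/12 - 9/31) + 13159) - 28464 = (233/372 + 13159) - 28464 = 4895381/372 - 28464 = -5693227/372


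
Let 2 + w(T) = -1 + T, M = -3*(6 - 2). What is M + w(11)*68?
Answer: 532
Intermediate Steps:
M = -12 (M = -3*4 = -12)
w(T) = -3 + T (w(T) = -2 + (-1 + T) = -3 + T)
M + w(11)*68 = -12 + (-3 + 11)*68 = -12 + 8*68 = -12 + 544 = 532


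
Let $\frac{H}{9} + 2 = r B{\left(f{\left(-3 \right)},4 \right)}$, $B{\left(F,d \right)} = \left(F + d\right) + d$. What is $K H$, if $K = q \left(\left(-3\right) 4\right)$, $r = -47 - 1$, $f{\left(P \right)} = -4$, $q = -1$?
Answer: $-20952$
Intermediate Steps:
$B{\left(F,d \right)} = F + 2 d$
$r = -48$
$H = -1746$ ($H = -18 + 9 \left(- 48 \left(-4 + 2 \cdot 4\right)\right) = -18 + 9 \left(- 48 \left(-4 + 8\right)\right) = -18 + 9 \left(\left(-48\right) 4\right) = -18 + 9 \left(-192\right) = -18 - 1728 = -1746$)
$K = 12$ ($K = - \left(-3\right) 4 = \left(-1\right) \left(-12\right) = 12$)
$K H = 12 \left(-1746\right) = -20952$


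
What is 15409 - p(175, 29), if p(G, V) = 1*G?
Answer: 15234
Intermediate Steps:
p(G, V) = G
15409 - p(175, 29) = 15409 - 1*175 = 15409 - 175 = 15234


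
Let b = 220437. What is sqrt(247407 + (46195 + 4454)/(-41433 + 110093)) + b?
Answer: 220437 + 21*sqrt(661183938985)/34330 ≈ 2.2093e+5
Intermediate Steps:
sqrt(247407 + (46195 + 4454)/(-41433 + 110093)) + b = sqrt(247407 + (46195 + 4454)/(-41433 + 110093)) + 220437 = sqrt(247407 + 50649/68660) + 220437 = sqrt(16987015269/68660) + 220437 = 21*sqrt(661183938985)/34330 + 220437 = 220437 + 21*sqrt(661183938985)/34330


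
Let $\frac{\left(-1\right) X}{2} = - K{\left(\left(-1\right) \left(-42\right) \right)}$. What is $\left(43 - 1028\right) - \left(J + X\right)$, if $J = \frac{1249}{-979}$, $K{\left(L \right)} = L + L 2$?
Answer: $- \frac{1209774}{979} \approx -1235.7$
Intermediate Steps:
$K{\left(L \right)} = 3 L$ ($K{\left(L \right)} = L + 2 L = 3 L$)
$X = 252$ ($X = - 2 \left(- 3 \left(\left(-1\right) \left(-42\right)\right)\right) = - 2 \left(- 3 \cdot 42\right) = - 2 \left(\left(-1\right) 126\right) = \left(-2\right) \left(-126\right) = 252$)
$J = - \frac{1249}{979}$ ($J = 1249 \left(- \frac{1}{979}\right) = - \frac{1249}{979} \approx -1.2758$)
$\left(43 - 1028\right) - \left(J + X\right) = \left(43 - 1028\right) - \left(- \frac{1249}{979} + 252\right) = -985 - \frac{245459}{979} = - \frac{1209774}{979}$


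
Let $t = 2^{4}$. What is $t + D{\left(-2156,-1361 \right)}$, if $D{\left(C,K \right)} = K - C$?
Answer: $811$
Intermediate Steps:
$t = 16$
$t + D{\left(-2156,-1361 \right)} = 16 - -795 = 16 + \left(-1361 + 2156\right) = 16 + 795 = 811$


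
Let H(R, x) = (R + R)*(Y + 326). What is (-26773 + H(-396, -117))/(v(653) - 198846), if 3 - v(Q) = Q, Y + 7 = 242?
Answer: 471085/199496 ≈ 2.3614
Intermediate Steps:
Y = 235 (Y = -7 + 242 = 235)
H(R, x) = 1122*R (H(R, x) = (R + R)*(235 + 326) = (2*R)*561 = 1122*R)
v(Q) = 3 - Q
(-26773 + H(-396, -117))/(v(653) - 198846) = (-26773 + 1122*(-396))/((3 - 1*653) - 198846) = (-26773 - 444312)/((3 - 653) - 198846) = -471085/(-650 - 198846) = -471085/(-199496) = -471085*(-1/199496) = 471085/199496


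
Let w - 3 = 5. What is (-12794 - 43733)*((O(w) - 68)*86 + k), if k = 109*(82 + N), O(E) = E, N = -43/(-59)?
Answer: -12864923403/59 ≈ -2.1805e+8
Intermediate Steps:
w = 8 (w = 3 + 5 = 8)
N = 43/59 (N = -43*(-1/59) = 43/59 ≈ 0.72881)
k = 532029/59 (k = 109*(82 + 43/59) = 109*(4881/59) = 532029/59 ≈ 9017.4)
(-12794 - 43733)*((O(w) - 68)*86 + k) = (-12794 - 43733)*((8 - 68)*86 + 532029/59) = -56527*(-60*86 + 532029/59) = -56527*(-5160 + 532029/59) = -56527*227589/59 = -12864923403/59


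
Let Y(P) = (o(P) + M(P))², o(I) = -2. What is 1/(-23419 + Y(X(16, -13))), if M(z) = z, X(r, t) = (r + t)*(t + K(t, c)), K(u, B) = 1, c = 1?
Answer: -1/21975 ≈ -4.5506e-5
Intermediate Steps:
X(r, t) = (1 + t)*(r + t) (X(r, t) = (r + t)*(t + 1) = (r + t)*(1 + t) = (1 + t)*(r + t))
Y(P) = (-2 + P)²
1/(-23419 + Y(X(16, -13))) = 1/(-23419 + (-2 + (16 - 13 + (-13)² + 16*(-13)))²) = 1/(-23419 + (-2 + (16 - 13 + 169 - 208))²) = 1/(-23419 + (-2 - 36)²) = 1/(-23419 + (-38)²) = 1/(-23419 + 1444) = 1/(-21975) = -1/21975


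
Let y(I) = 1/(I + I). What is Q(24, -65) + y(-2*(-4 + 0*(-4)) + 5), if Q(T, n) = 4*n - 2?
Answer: -6811/26 ≈ -261.96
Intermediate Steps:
Q(T, n) = -2 + 4*n
y(I) = 1/(2*I)
Q(24, -65) + y(-2*(-4 + 0*(-4)) + 5) = (-2 + 4*(-65)) + 1/(2*(-2*(-4 + 0*(-4)) + 5)) = (-2 - 260) + 1/(2*(-2*(-4 + 0) + 5)) = -262 + 1/(2*(-2*(-4) + 5)) = -262 + 1/(2*(8 + 5)) = -262 + (1/2)/13 = -262 + (1/2)*(1/13) = -262 + 1/26 = -6811/26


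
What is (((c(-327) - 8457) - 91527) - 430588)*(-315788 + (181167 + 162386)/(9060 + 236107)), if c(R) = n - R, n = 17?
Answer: 41050491976083804/245167 ≈ 1.6744e+11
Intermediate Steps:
c(R) = 17 - R
(((c(-327) - 8457) - 91527) - 430588)*(-315788 + (181167 + 162386)/(9060 + 236107)) = ((((17 - 1*(-327)) - 8457) - 91527) - 430588)*(-315788 + (181167 + 162386)/(9060 + 236107)) = ((((17 + 327) - 8457) - 91527) - 430588)*(-315788 + 343553/245167) = (((344 - 8457) - 91527) - 430588)*(-315788 + 343553*(1/245167)) = ((-8113 - 91527) - 430588)*(-315788 + 343553/245167) = (-99640 - 430588)*(-77420453043/245167) = -530228*(-77420453043/245167) = 41050491976083804/245167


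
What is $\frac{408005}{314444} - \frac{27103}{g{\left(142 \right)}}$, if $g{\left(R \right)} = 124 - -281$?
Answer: $- \frac{642856439}{9796140} \approx -65.623$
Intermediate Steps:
$g{\left(R \right)} = 405$ ($g{\left(R \right)} = 124 + 281 = 405$)
$\frac{408005}{314444} - \frac{27103}{g{\left(142 \right)}} = \frac{408005}{314444} - \frac{27103}{405} = 408005 \cdot \frac{1}{314444} - \frac{27103}{405} = \frac{31385}{24188} - \frac{27103}{405} = - \frac{642856439}{9796140}$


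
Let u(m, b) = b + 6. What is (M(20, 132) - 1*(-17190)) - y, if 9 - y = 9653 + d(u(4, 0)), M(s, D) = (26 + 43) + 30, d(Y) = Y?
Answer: 26939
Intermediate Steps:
u(m, b) = 6 + b
M(s, D) = 99 (M(s, D) = 69 + 30 = 99)
y = -9650 (y = 9 - (9653 + (6 + 0)) = 9 - (9653 + 6) = 9 - 1*9659 = 9 - 9659 = -9650)
(M(20, 132) - 1*(-17190)) - y = (99 - 1*(-17190)) - 1*(-9650) = (99 + 17190) + 9650 = 17289 + 9650 = 26939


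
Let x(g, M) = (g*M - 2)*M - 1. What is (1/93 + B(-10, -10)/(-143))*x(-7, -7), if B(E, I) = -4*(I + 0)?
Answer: 35770/403 ≈ 88.759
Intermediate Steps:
B(E, I) = -4*I
x(g, M) = -1 + M*(-2 + M*g) (x(g, M) = (M*g - 2)*M - 1 = (-2 + M*g)*M - 1 = M*(-2 + M*g) - 1 = -1 + M*(-2 + M*g))
(1/93 + B(-10, -10)/(-143))*x(-7, -7) = (1/93 - 4*(-10)/(-143))*(-1 - 2*(-7) - 7*(-7)²) = (1/93 + 40*(-1/143))*(-1 + 14 - 7*49) = (1/93 - 40/143)*(-1 + 14 - 343) = -3577/13299*(-330) = 35770/403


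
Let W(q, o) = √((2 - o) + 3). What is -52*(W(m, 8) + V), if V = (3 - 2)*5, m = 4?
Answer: -260 - 52*I*√3 ≈ -260.0 - 90.067*I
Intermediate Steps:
V = 5 (V = 1*5 = 5)
W(q, o) = √(5 - o)
-52*(W(m, 8) + V) = -52*(√(5 - 1*8) + 5) = -52*(√(5 - 8) + 5) = -52*(√(-3) + 5) = -52*(I*√3 + 5) = -52*(5 + I*√3) = -260 - 52*I*√3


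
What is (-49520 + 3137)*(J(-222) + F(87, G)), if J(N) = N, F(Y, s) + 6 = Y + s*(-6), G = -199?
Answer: -48841299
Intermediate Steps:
F(Y, s) = -6 + Y - 6*s (F(Y, s) = -6 + (Y + s*(-6)) = -6 + (Y - 6*s) = -6 + Y - 6*s)
(-49520 + 3137)*(J(-222) + F(87, G)) = (-49520 + 3137)*(-222 + (-6 + 87 - 6*(-199))) = -46383*(-222 + (-6 + 87 + 1194)) = -46383*(-222 + 1275) = -46383*1053 = -48841299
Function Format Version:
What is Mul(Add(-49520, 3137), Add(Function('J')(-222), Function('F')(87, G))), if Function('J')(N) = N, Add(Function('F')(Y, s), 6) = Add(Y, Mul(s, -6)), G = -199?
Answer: -48841299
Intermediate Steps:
Function('F')(Y, s) = Add(-6, Y, Mul(-6, s)) (Function('F')(Y, s) = Add(-6, Add(Y, Mul(s, -6))) = Add(-6, Add(Y, Mul(-6, s))) = Add(-6, Y, Mul(-6, s)))
Mul(Add(-49520, 3137), Add(Function('J')(-222), Function('F')(87, G))) = Mul(Add(-49520, 3137), Add(-222, Add(-6, 87, Mul(-6, -199)))) = Mul(-46383, Add(-222, Add(-6, 87, 1194))) = Mul(-46383, Add(-222, 1275)) = Mul(-46383, 1053) = -48841299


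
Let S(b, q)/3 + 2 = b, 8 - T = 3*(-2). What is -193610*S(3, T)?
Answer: -580830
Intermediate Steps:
T = 14 (T = 8 - 3*(-2) = 8 - 1*(-6) = 8 + 6 = 14)
S(b, q) = -6 + 3*b
-193610*S(3, T) = -193610*(-6 + 3*3) = -193610*(-6 + 9) = -193610*3 = -580830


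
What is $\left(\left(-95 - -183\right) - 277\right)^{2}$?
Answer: $35721$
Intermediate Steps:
$\left(\left(-95 - -183\right) - 277\right)^{2} = \left(\left(-95 + 183\right) - 277\right)^{2} = \left(88 - 277\right)^{2} = \left(-189\right)^{2} = 35721$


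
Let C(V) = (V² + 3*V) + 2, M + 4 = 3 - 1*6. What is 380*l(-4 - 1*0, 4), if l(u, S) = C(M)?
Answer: 11400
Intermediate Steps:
M = -7 (M = -4 + (3 - 1*6) = -4 + (3 - 6) = -4 - 3 = -7)
C(V) = 2 + V² + 3*V
l(u, S) = 30 (l(u, S) = 2 + (-7)² + 3*(-7) = 2 + 49 - 21 = 30)
380*l(-4 - 1*0, 4) = 380*30 = 11400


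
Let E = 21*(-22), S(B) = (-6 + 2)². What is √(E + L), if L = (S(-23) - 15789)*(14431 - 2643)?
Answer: I*√185932586 ≈ 13636.0*I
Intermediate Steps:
S(B) = 16 (S(B) = (-4)² = 16)
E = -462
L = -185932124 (L = (16 - 15789)*(14431 - 2643) = -15773*11788 = -185932124)
√(E + L) = √(-462 - 185932124) = √(-185932586) = I*√185932586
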